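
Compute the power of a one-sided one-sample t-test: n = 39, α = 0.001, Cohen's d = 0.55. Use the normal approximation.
Power ≈ 0.63

Power calculation (one-sample t-test, normal approximation):
z_β = d · √n - z_α
z_β = 0.55 · √39 - 3.090
z_β = 0.55 · 6.245 - 3.090
z_β = 0.345

Power = Φ(z_β) = Φ(0.345) ≈ 0.635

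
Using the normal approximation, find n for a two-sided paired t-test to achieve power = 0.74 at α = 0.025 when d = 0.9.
n = 11 pairs

Sample size formula (paired t-test, normal approximation):
n = ((z_{α/2} + z_β) / d)²

z_{α/2} = 2.241 (for α = 0.025, two-sided)
z_β = 0.643 (for power = 0.74)
d = 0.9

n = ((2.241 + 0.643) / 0.9)²
n = (3.204)²
n ≈ 10.27
Round up to the next whole number: n = 11 pairs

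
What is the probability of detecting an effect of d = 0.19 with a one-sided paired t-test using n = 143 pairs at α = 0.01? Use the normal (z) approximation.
Power ≈ 0.48

Power calculation (paired t-test, normal approximation):
z_β = d · √n - z_α
z_β = 0.19 · √143 - 2.326
z_β = 0.19 · 11.958 - 2.326
z_β = -0.054

Power = Φ(z_β) = Φ(-0.054) ≈ 0.478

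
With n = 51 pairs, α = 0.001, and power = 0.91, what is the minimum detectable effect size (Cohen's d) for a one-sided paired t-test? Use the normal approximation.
d ≈ 0.62

Minimum detectable effect (paired t-test, normal approximation):
d = (z_α + z_β) / √n
d = (3.090 + 1.341) / √51
d = 4.431 / 7.141
d ≈ 0.62

By Cohen's convention (0.2 small / 0.5 medium / 0.8 large): medium effect.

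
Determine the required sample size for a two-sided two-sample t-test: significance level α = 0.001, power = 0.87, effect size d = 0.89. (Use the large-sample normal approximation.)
n = 50 per group

Sample size formula (two-sample t-test, normal approximation):
n = 2 · ((z_{α/2} + z_β) / d)²

z_{α/2} = 3.291 (for α = 0.001, two-sided)
z_β = 1.126 (for power = 0.87)
d = 0.89

n = 2 · ((3.291 + 1.126) / 0.89)²
n = 2 · (4.963)²
n ≈ 49.26
Round up to the next whole number: n = 50 per group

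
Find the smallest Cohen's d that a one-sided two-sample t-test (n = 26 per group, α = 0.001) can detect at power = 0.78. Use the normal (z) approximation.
d ≈ 1.07

Minimum detectable effect (two-sample t-test, normal approximation):
d = (z_α + z_β) / √(n/2)
d = (3.090 + 0.772) / √(26/2)
d = 3.862 / 3.606
d ≈ 1.07

By Cohen's convention (0.2 small / 0.5 medium / 0.8 large): large effect.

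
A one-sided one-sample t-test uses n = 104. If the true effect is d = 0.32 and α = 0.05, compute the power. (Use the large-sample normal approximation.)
Power ≈ 0.95

Power calculation (one-sample t-test, normal approximation):
z_β = d · √n - z_α
z_β = 0.32 · √104 - 1.645
z_β = 0.32 · 10.198 - 1.645
z_β = 1.619

Power = Φ(z_β) = Φ(1.619) ≈ 0.947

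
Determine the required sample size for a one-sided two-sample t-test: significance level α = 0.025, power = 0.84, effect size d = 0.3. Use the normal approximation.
n = 194 per group

Sample size formula (two-sample t-test, normal approximation):
n = 2 · ((z_α + z_β) / d)²

z_α = 1.960 (for α = 0.025, one-sided)
z_β = 0.994 (for power = 0.84)
d = 0.3

n = 2 · ((1.960 + 0.994) / 0.3)²
n = 2 · (9.847)²
n ≈ 193.93
Round up to the next whole number: n = 194 per group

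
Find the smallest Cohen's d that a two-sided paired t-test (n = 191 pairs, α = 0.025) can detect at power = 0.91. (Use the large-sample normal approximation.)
d ≈ 0.26

Minimum detectable effect (paired t-test, normal approximation):
d = (z_{α/2} + z_β) / √n
d = (2.241 + 1.341) / √191
d = 3.582 / 13.820
d ≈ 0.26

By Cohen's convention (0.2 small / 0.5 medium / 0.8 large): small effect.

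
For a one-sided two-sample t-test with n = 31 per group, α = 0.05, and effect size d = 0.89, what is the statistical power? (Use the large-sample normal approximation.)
Power ≈ 0.97

Power calculation (two-sample t-test, normal approximation):
z_β = d · √(n/2) - z_α
z_β = 0.89 · √(31/2) - 1.645
z_β = 0.89 · 3.937 - 1.645
z_β = 1.859

Power = Φ(z_β) = Φ(1.859) ≈ 0.968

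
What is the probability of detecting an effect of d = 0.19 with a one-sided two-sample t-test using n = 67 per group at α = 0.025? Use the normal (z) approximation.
Power ≈ 0.19

Power calculation (two-sample t-test, normal approximation):
z_β = d · √(n/2) - z_α
z_β = 0.19 · √(67/2) - 1.960
z_β = 0.19 · 5.788 - 1.960
z_β = -0.860

Power = Φ(z_β) = Φ(-0.860) ≈ 0.195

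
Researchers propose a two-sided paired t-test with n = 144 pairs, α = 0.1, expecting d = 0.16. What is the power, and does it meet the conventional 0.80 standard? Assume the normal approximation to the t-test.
Power ≈ 0.61; the study is underpowered (power < 0.80)

Power calculation (paired t-test, normal approximation):
z_β = d · √n - z_{α/2}
z_β = 0.16 · √144 - 1.645
z_β = 0.16 · 12.000 - 1.645
z_β = 0.275

Power = Φ(z_β) = Φ(0.275) ≈ 0.608

Effect size d = 0.16 is very small by Cohen's convention (0.2/0.5/0.8).

Threshold: power ≥ 0.80 is conventionally adequate.
Power ≈ 0.61 → the study is underpowered (power < 0.80).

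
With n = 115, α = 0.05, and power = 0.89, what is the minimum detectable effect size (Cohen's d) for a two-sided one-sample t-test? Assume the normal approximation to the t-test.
d ≈ 0.30

Minimum detectable effect (one-sample t-test, normal approximation):
d = (z_{α/2} + z_β) / √n
d = (1.960 + 1.227) / √115
d = 3.186 / 10.724
d ≈ 0.30

By Cohen's convention (0.2 small / 0.5 medium / 0.8 large): small effect.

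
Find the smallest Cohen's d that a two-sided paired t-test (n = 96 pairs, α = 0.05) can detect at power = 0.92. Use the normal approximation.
d ≈ 0.34

Minimum detectable effect (paired t-test, normal approximation):
d = (z_{α/2} + z_β) / √n
d = (1.960 + 1.405) / √96
d = 3.365 / 9.798
d ≈ 0.34

By Cohen's convention (0.2 small / 0.5 medium / 0.8 large): small effect.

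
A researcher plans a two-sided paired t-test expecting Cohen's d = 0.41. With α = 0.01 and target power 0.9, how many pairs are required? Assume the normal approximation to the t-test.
n = 89 pairs

Sample size formula (paired t-test, normal approximation):
n = ((z_{α/2} + z_β) / d)²

z_{α/2} = 2.576 (for α = 0.01, two-sided)
z_β = 1.282 (for power = 0.9)
d = 0.41

n = ((2.576 + 1.282) / 0.41)²
n = (9.410)²
n ≈ 88.55
Round up to the next whole number: n = 89 pairs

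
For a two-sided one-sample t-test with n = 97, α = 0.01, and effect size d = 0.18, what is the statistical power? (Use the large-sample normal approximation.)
Power ≈ 0.21

Power calculation (one-sample t-test, normal approximation):
z_β = d · √n - z_{α/2}
z_β = 0.18 · √97 - 2.576
z_β = 0.18 · 9.849 - 2.576
z_β = -0.803

Power = Φ(z_β) = Φ(-0.803) ≈ 0.211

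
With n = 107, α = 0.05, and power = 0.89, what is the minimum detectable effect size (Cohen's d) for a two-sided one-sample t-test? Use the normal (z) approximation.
d ≈ 0.31

Minimum detectable effect (one-sample t-test, normal approximation):
d = (z_{α/2} + z_β) / √n
d = (1.960 + 1.227) / √107
d = 3.186 / 10.344
d ≈ 0.31

By Cohen's convention (0.2 small / 0.5 medium / 0.8 large): small effect.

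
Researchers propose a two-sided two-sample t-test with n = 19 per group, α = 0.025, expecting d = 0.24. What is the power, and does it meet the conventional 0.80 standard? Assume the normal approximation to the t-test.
Power ≈ 0.07; the study is underpowered (power < 0.80)

Power calculation (two-sample t-test, normal approximation):
z_β = d · √(n/2) - z_{α/2}
z_β = 0.24 · √(19/2) - 2.241
z_β = 0.24 · 3.082 - 2.241
z_β = -1.502

Power = Φ(z_β) = Φ(-1.502) ≈ 0.067

Effect size d = 0.24 is small by Cohen's convention (0.2/0.5/0.8).

Threshold: power ≥ 0.80 is conventionally adequate.
Power ≈ 0.07 → the study is underpowered (power < 0.80).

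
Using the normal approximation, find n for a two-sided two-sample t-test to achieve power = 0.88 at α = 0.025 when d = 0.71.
n = 47 per group

Sample size formula (two-sample t-test, normal approximation):
n = 2 · ((z_{α/2} + z_β) / d)²

z_{α/2} = 2.241 (for α = 0.025, two-sided)
z_β = 1.175 (for power = 0.88)
d = 0.71

n = 2 · ((2.241 + 1.175) / 0.71)²
n = 2 · (4.811)²
n ≈ 46.29
Round up to the next whole number: n = 47 per group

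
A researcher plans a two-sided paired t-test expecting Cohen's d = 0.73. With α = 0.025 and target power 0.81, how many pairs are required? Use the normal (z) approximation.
n = 19 pairs

Sample size formula (paired t-test, normal approximation):
n = ((z_{α/2} + z_β) / d)²

z_{α/2} = 2.241 (for α = 0.025, two-sided)
z_β = 0.878 (for power = 0.81)
d = 0.73

n = ((2.241 + 0.878) / 0.73)²
n = (4.273)²
n ≈ 18.26
Round up to the next whole number: n = 19 pairs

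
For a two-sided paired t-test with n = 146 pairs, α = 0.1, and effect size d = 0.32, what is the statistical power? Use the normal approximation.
Power ≈ 0.99

Power calculation (paired t-test, normal approximation):
z_β = d · √n - z_{α/2}
z_β = 0.32 · √146 - 1.645
z_β = 0.32 · 12.083 - 1.645
z_β = 2.222

Power = Φ(z_β) = Φ(2.222) ≈ 0.987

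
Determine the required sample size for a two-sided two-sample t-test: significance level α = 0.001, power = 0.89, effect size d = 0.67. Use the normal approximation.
n = 91 per group

Sample size formula (two-sample t-test, normal approximation):
n = 2 · ((z_{α/2} + z_β) / d)²

z_{α/2} = 3.291 (for α = 0.001, two-sided)
z_β = 1.227 (for power = 0.89)
d = 0.67

n = 2 · ((3.291 + 1.227) / 0.67)²
n = 2 · (6.743)²
n ≈ 90.94
Round up to the next whole number: n = 91 per group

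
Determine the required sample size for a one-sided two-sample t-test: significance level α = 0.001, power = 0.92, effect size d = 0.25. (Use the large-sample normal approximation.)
n = 647 per group

Sample size formula (two-sample t-test, normal approximation):
n = 2 · ((z_α + z_β) / d)²

z_α = 3.090 (for α = 0.001, one-sided)
z_β = 1.405 (for power = 0.92)
d = 0.25

n = 2 · ((3.090 + 1.405) / 0.25)²
n = 2 · (17.980)²
n ≈ 646.56
Round up to the next whole number: n = 647 per group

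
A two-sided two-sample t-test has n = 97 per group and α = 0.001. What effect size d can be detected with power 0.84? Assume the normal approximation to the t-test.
d ≈ 0.62

Minimum detectable effect (two-sample t-test, normal approximation):
d = (z_{α/2} + z_β) / √(n/2)
d = (3.291 + 0.994) / √(97/2)
d = 4.285 / 6.964
d ≈ 0.62

By Cohen's convention (0.2 small / 0.5 medium / 0.8 large): medium effect.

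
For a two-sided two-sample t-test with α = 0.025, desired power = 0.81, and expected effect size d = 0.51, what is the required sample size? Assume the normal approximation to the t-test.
n = 75 per group

Sample size formula (two-sample t-test, normal approximation):
n = 2 · ((z_{α/2} + z_β) / d)²

z_{α/2} = 2.241 (for α = 0.025, two-sided)
z_β = 0.878 (for power = 0.81)
d = 0.51

n = 2 · ((2.241 + 0.878) / 0.51)²
n = 2 · (6.116)²
n ≈ 74.81
Round up to the next whole number: n = 75 per group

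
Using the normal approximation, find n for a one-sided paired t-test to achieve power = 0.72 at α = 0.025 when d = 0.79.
n = 11 pairs

Sample size formula (paired t-test, normal approximation):
n = ((z_α + z_β) / d)²

z_α = 1.960 (for α = 0.025, one-sided)
z_β = 0.583 (for power = 0.72)
d = 0.79

n = ((1.960 + 0.583) / 0.79)²
n = (3.219)²
n ≈ 10.36
Round up to the next whole number: n = 11 pairs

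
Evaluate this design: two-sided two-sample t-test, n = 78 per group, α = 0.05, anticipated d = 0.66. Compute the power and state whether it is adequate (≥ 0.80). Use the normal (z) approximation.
Power ≈ 0.98; the study is adequately powered (power ≥ 0.80)

Power calculation (two-sample t-test, normal approximation):
z_β = d · √(n/2) - z_{α/2}
z_β = 0.66 · √(78/2) - 1.960
z_β = 0.66 · 6.245 - 1.960
z_β = 2.162

Power = Φ(z_β) = Φ(2.162) ≈ 0.985

Effect size d = 0.66 is medium by Cohen's convention (0.2/0.5/0.8).

Threshold: power ≥ 0.80 is conventionally adequate.
Power ≈ 0.98 → the study is adequately powered (power ≥ 0.80).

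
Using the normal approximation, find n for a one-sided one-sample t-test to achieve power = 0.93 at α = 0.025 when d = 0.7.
n = 25

Sample size formula (one-sample t-test, normal approximation):
n = ((z_α + z_β) / d)²

z_α = 1.960 (for α = 0.025, one-sided)
z_β = 1.476 (for power = 0.93)
d = 0.7

n = ((1.960 + 1.476) / 0.7)²
n = (4.909)²
n ≈ 24.10
Round up to the next whole number: n = 25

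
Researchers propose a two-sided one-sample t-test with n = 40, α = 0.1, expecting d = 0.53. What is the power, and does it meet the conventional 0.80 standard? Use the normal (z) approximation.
Power ≈ 0.96; the study is adequately powered (power ≥ 0.80)

Power calculation (one-sample t-test, normal approximation):
z_β = d · √n - z_{α/2}
z_β = 0.53 · √40 - 1.645
z_β = 0.53 · 6.325 - 1.645
z_β = 1.707

Power = Φ(z_β) = Φ(1.707) ≈ 0.956

Effect size d = 0.53 is medium by Cohen's convention (0.2/0.5/0.8).

Threshold: power ≥ 0.80 is conventionally adequate.
Power ≈ 0.96 → the study is adequately powered (power ≥ 0.80).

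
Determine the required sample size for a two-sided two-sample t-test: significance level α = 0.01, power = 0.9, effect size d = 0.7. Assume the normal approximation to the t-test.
n = 61 per group

Sample size formula (two-sample t-test, normal approximation):
n = 2 · ((z_{α/2} + z_β) / d)²

z_{α/2} = 2.576 (for α = 0.01, two-sided)
z_β = 1.282 (for power = 0.9)
d = 0.7

n = 2 · ((2.576 + 1.282) / 0.7)²
n = 2 · (5.511)²
n ≈ 60.74
Round up to the next whole number: n = 61 per group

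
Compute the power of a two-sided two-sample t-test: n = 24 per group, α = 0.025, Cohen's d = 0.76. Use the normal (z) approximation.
Power ≈ 0.65

Power calculation (two-sample t-test, normal approximation):
z_β = d · √(n/2) - z_{α/2}
z_β = 0.76 · √(24/2) - 2.241
z_β = 0.76 · 3.464 - 2.241
z_β = 0.391

Power = Φ(z_β) = Φ(0.391) ≈ 0.652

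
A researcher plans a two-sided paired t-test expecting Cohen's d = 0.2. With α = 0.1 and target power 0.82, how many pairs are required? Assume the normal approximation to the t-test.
n = 164 pairs

Sample size formula (paired t-test, normal approximation):
n = ((z_{α/2} + z_β) / d)²

z_{α/2} = 1.645 (for α = 0.1, two-sided)
z_β = 0.915 (for power = 0.82)
d = 0.2

n = ((1.645 + 0.915) / 0.2)²
n = (12.800)²
n ≈ 163.84
Round up to the next whole number: n = 164 pairs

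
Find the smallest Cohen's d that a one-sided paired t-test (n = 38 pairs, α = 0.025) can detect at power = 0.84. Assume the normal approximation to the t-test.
d ≈ 0.48

Minimum detectable effect (paired t-test, normal approximation):
d = (z_α + z_β) / √n
d = (1.960 + 0.994) / √38
d = 2.954 / 6.164
d ≈ 0.48

By Cohen's convention (0.2 small / 0.5 medium / 0.8 large): small effect.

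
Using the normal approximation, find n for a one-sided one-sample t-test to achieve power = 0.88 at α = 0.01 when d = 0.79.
n = 20

Sample size formula (one-sample t-test, normal approximation):
n = ((z_α + z_β) / d)²

z_α = 2.326 (for α = 0.01, one-sided)
z_β = 1.175 (for power = 0.88)
d = 0.79

n = ((2.326 + 1.175) / 0.79)²
n = (4.432)²
n ≈ 19.64
Round up to the next whole number: n = 20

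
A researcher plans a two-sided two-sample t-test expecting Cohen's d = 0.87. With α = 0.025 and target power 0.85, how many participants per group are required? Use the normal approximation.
n = 29 per group

Sample size formula (two-sample t-test, normal approximation):
n = 2 · ((z_{α/2} + z_β) / d)²

z_{α/2} = 2.241 (for α = 0.025, two-sided)
z_β = 1.036 (for power = 0.85)
d = 0.87

n = 2 · ((2.241 + 1.036) / 0.87)²
n = 2 · (3.767)²
n ≈ 28.38
Round up to the next whole number: n = 29 per group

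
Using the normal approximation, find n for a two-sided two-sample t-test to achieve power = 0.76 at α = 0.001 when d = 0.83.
n = 47 per group

Sample size formula (two-sample t-test, normal approximation):
n = 2 · ((z_{α/2} + z_β) / d)²

z_{α/2} = 3.291 (for α = 0.001, two-sided)
z_β = 0.706 (for power = 0.76)
d = 0.83

n = 2 · ((3.291 + 0.706) / 0.83)²
n = 2 · (4.816)²
n ≈ 46.39
Round up to the next whole number: n = 47 per group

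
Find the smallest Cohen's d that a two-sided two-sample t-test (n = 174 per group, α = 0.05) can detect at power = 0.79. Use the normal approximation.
d ≈ 0.30

Minimum detectable effect (two-sample t-test, normal approximation):
d = (z_{α/2} + z_β) / √(n/2)
d = (1.960 + 0.806) / √(174/2)
d = 2.766 / 9.327
d ≈ 0.30

By Cohen's convention (0.2 small / 0.5 medium / 0.8 large): small effect.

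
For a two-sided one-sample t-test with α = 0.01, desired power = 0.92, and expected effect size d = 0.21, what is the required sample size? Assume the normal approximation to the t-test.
n = 360

Sample size formula (one-sample t-test, normal approximation):
n = ((z_{α/2} + z_β) / d)²

z_{α/2} = 2.576 (for α = 0.01, two-sided)
z_β = 1.405 (for power = 0.92)
d = 0.21

n = ((2.576 + 1.405) / 0.21)²
n = (18.957)²
n ≈ 359.37
Round up to the next whole number: n = 360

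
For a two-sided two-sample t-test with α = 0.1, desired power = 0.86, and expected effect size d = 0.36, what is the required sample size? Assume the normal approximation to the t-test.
n = 115 per group

Sample size formula (two-sample t-test, normal approximation):
n = 2 · ((z_{α/2} + z_β) / d)²

z_{α/2} = 1.645 (for α = 0.1, two-sided)
z_β = 1.080 (for power = 0.86)
d = 0.36

n = 2 · ((1.645 + 1.080) / 0.36)²
n = 2 · (7.569)²
n ≈ 114.58
Round up to the next whole number: n = 115 per group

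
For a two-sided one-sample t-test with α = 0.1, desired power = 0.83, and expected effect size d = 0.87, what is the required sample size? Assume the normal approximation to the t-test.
n = 9

Sample size formula (one-sample t-test, normal approximation):
n = ((z_{α/2} + z_β) / d)²

z_{α/2} = 1.645 (for α = 0.1, two-sided)
z_β = 0.954 (for power = 0.83)
d = 0.87

n = ((1.645 + 0.954) / 0.87)²
n = (2.987)²
n ≈ 8.92
Round up to the next whole number: n = 9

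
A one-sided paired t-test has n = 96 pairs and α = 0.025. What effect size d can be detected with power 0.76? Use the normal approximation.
d ≈ 0.27

Minimum detectable effect (paired t-test, normal approximation):
d = (z_α + z_β) / √n
d = (1.960 + 0.706) / √96
d = 2.666 / 9.798
d ≈ 0.27

By Cohen's convention (0.2 small / 0.5 medium / 0.8 large): small effect.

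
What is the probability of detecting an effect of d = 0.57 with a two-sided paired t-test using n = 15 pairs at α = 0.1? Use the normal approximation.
Power ≈ 0.71

Power calculation (paired t-test, normal approximation):
z_β = d · √n - z_{α/2}
z_β = 0.57 · √15 - 1.645
z_β = 0.57 · 3.873 - 1.645
z_β = 0.563

Power = Φ(z_β) = Φ(0.563) ≈ 0.713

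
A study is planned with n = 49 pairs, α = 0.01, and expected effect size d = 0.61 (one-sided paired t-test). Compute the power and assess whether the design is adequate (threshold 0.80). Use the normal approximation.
Power ≈ 0.97; the study is adequately powered (power ≥ 0.80)

Power calculation (paired t-test, normal approximation):
z_β = d · √n - z_α
z_β = 0.61 · √49 - 2.326
z_β = 0.61 · 7.000 - 2.326
z_β = 1.944

Power = Φ(z_β) = Φ(1.944) ≈ 0.974

Effect size d = 0.61 is medium by Cohen's convention (0.2/0.5/0.8).

Threshold: power ≥ 0.80 is conventionally adequate.
Power ≈ 0.97 → the study is adequately powered (power ≥ 0.80).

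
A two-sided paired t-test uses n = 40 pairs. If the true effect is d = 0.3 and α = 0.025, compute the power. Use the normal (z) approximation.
Power ≈ 0.37

Power calculation (paired t-test, normal approximation):
z_β = d · √n - z_{α/2}
z_β = 0.3 · √40 - 2.241
z_β = 0.3 · 6.325 - 2.241
z_β = -0.344

Power = Φ(z_β) = Φ(-0.344) ≈ 0.365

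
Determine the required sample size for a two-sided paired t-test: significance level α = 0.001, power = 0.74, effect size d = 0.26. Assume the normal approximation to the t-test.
n = 229 pairs

Sample size formula (paired t-test, normal approximation):
n = ((z_{α/2} + z_β) / d)²

z_{α/2} = 3.291 (for α = 0.001, two-sided)
z_β = 0.643 (for power = 0.74)
d = 0.26

n = ((3.291 + 0.643) / 0.26)²
n = (15.131)²
n ≈ 228.95
Round up to the next whole number: n = 229 pairs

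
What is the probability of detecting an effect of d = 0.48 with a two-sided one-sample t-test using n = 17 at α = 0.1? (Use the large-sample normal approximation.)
Power ≈ 0.63

Power calculation (one-sample t-test, normal approximation):
z_β = d · √n - z_{α/2}
z_β = 0.48 · √17 - 1.645
z_β = 0.48 · 4.123 - 1.645
z_β = 0.334

Power = Φ(z_β) = Φ(0.334) ≈ 0.631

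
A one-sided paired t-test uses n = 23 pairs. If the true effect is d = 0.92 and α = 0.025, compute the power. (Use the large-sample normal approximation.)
Power ≈ 0.99

Power calculation (paired t-test, normal approximation):
z_β = d · √n - z_α
z_β = 0.92 · √23 - 1.960
z_β = 0.92 · 4.796 - 1.960
z_β = 2.452

Power = Φ(z_β) = Φ(2.452) ≈ 0.993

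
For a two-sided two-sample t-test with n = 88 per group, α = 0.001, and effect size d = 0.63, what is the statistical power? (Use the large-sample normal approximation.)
Power ≈ 0.81

Power calculation (two-sample t-test, normal approximation):
z_β = d · √(n/2) - z_{α/2}
z_β = 0.63 · √(88/2) - 3.291
z_β = 0.63 · 6.633 - 3.291
z_β = 0.888

Power = Φ(z_β) = Φ(0.888) ≈ 0.813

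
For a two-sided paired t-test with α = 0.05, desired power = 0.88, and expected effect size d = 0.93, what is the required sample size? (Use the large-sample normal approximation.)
n = 12 pairs

Sample size formula (paired t-test, normal approximation):
n = ((z_{α/2} + z_β) / d)²

z_{α/2} = 1.960 (for α = 0.05, two-sided)
z_β = 1.175 (for power = 0.88)
d = 0.93

n = ((1.960 + 1.175) / 0.93)²
n = (3.371)²
n ≈ 11.36
Round up to the next whole number: n = 12 pairs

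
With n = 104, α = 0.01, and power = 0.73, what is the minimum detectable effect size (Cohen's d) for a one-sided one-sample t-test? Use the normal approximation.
d ≈ 0.29

Minimum detectable effect (one-sample t-test, normal approximation):
d = (z_α + z_β) / √n
d = (2.326 + 0.613) / √104
d = 2.939 / 10.198
d ≈ 0.29

By Cohen's convention (0.2 small / 0.5 medium / 0.8 large): small effect.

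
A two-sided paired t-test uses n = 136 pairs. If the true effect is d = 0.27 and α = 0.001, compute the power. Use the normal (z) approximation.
Power ≈ 0.44

Power calculation (paired t-test, normal approximation):
z_β = d · √n - z_{α/2}
z_β = 0.27 · √136 - 3.291
z_β = 0.27 · 11.662 - 3.291
z_β = -0.142

Power = Φ(z_β) = Φ(-0.142) ≈ 0.444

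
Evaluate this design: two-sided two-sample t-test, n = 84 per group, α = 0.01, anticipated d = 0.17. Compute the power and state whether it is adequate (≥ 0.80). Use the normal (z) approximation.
Power ≈ 0.07; the study is underpowered (power < 0.80)

Power calculation (two-sample t-test, normal approximation):
z_β = d · √(n/2) - z_{α/2}
z_β = 0.17 · √(84/2) - 2.576
z_β = 0.17 · 6.481 - 2.576
z_β = -1.474

Power = Φ(z_β) = Φ(-1.474) ≈ 0.070

Effect size d = 0.17 is very small by Cohen's convention (0.2/0.5/0.8).

Threshold: power ≥ 0.80 is conventionally adequate.
Power ≈ 0.07 → the study is underpowered (power < 0.80).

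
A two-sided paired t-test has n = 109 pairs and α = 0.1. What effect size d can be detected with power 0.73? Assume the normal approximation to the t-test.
d ≈ 0.22

Minimum detectable effect (paired t-test, normal approximation):
d = (z_{α/2} + z_β) / √n
d = (1.645 + 0.613) / √109
d = 2.258 / 10.440
d ≈ 0.22

By Cohen's convention (0.2 small / 0.5 medium / 0.8 large): small effect.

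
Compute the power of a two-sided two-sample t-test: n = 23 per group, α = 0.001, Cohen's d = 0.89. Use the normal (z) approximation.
Power ≈ 0.39

Power calculation (two-sample t-test, normal approximation):
z_β = d · √(n/2) - z_{α/2}
z_β = 0.89 · √(23/2) - 3.291
z_β = 0.89 · 3.391 - 3.291
z_β = -0.272

Power = Φ(z_β) = Φ(-0.272) ≈ 0.393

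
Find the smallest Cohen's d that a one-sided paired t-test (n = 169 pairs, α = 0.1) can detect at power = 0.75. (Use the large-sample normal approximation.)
d ≈ 0.15

Minimum detectable effect (paired t-test, normal approximation):
d = (z_α + z_β) / √n
d = (1.282 + 0.674) / √169
d = 1.956 / 13.000
d ≈ 0.15

By Cohen's convention (0.2 small / 0.5 medium / 0.8 large): very small effect.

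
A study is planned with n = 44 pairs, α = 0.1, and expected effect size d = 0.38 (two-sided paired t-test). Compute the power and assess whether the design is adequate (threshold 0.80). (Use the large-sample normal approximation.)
Power ≈ 0.81; the study is adequately powered (power ≥ 0.80)

Power calculation (paired t-test, normal approximation):
z_β = d · √n - z_{α/2}
z_β = 0.38 · √44 - 1.645
z_β = 0.38 · 6.633 - 1.645
z_β = 0.876

Power = Φ(z_β) = Φ(0.876) ≈ 0.809

Effect size d = 0.38 is small by Cohen's convention (0.2/0.5/0.8).

Threshold: power ≥ 0.80 is conventionally adequate.
Power ≈ 0.81 → the study is adequately powered (power ≥ 0.80).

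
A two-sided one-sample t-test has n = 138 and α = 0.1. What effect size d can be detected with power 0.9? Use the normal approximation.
d ≈ 0.25

Minimum detectable effect (one-sample t-test, normal approximation):
d = (z_{α/2} + z_β) / √n
d = (1.645 + 1.282) / √138
d = 2.926 / 11.747
d ≈ 0.25

By Cohen's convention (0.2 small / 0.5 medium / 0.8 large): small effect.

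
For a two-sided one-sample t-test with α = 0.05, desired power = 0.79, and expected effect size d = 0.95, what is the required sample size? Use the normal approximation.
n = 9

Sample size formula (one-sample t-test, normal approximation):
n = ((z_{α/2} + z_β) / d)²

z_{α/2} = 1.960 (for α = 0.05, two-sided)
z_β = 0.806 (for power = 0.79)
d = 0.95

n = ((1.960 + 0.806) / 0.95)²
n = (2.912)²
n ≈ 8.48
Round up to the next whole number: n = 9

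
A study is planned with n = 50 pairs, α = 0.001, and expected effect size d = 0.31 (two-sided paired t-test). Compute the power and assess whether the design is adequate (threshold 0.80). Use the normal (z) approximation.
Power ≈ 0.14; the study is underpowered (power < 0.80)

Power calculation (paired t-test, normal approximation):
z_β = d · √n - z_{α/2}
z_β = 0.31 · √50 - 3.291
z_β = 0.31 · 7.071 - 3.291
z_β = -1.098

Power = Φ(z_β) = Φ(-1.098) ≈ 0.136

Effect size d = 0.31 is small by Cohen's convention (0.2/0.5/0.8).

Threshold: power ≥ 0.80 is conventionally adequate.
Power ≈ 0.14 → the study is underpowered (power < 0.80).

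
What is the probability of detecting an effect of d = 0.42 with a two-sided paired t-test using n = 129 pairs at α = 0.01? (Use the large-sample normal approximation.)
Power ≈ 0.99

Power calculation (paired t-test, normal approximation):
z_β = d · √n - z_{α/2}
z_β = 0.42 · √129 - 2.576
z_β = 0.42 · 11.358 - 2.576
z_β = 2.194

Power = Φ(z_β) = Φ(2.194) ≈ 0.986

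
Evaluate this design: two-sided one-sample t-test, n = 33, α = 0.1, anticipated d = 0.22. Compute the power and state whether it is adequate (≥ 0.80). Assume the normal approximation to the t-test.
Power ≈ 0.35; the study is underpowered (power < 0.80)

Power calculation (one-sample t-test, normal approximation):
z_β = d · √n - z_{α/2}
z_β = 0.22 · √33 - 1.645
z_β = 0.22 · 5.745 - 1.645
z_β = -0.381

Power = Φ(z_β) = Φ(-0.381) ≈ 0.352

Effect size d = 0.22 is small by Cohen's convention (0.2/0.5/0.8).

Threshold: power ≥ 0.80 is conventionally adequate.
Power ≈ 0.35 → the study is underpowered (power < 0.80).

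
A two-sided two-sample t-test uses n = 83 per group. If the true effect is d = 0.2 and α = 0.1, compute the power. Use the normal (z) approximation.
Power ≈ 0.36

Power calculation (two-sample t-test, normal approximation):
z_β = d · √(n/2) - z_{α/2}
z_β = 0.2 · √(83/2) - 1.645
z_β = 0.2 · 6.442 - 1.645
z_β = -0.356

Power = Φ(z_β) = Φ(-0.356) ≈ 0.361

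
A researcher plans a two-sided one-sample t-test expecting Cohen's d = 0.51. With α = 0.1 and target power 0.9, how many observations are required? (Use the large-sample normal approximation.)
n = 33

Sample size formula (one-sample t-test, normal approximation):
n = ((z_{α/2} + z_β) / d)²

z_{α/2} = 1.645 (for α = 0.1, two-sided)
z_β = 1.282 (for power = 0.9)
d = 0.51

n = ((1.645 + 1.282) / 0.51)²
n = (5.739)²
n ≈ 32.94
Round up to the next whole number: n = 33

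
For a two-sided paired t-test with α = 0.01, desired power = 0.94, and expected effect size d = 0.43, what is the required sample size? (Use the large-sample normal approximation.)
n = 93 pairs

Sample size formula (paired t-test, normal approximation):
n = ((z_{α/2} + z_β) / d)²

z_{α/2} = 2.576 (for α = 0.01, two-sided)
z_β = 1.555 (for power = 0.94)
d = 0.43

n = ((2.576 + 1.555) / 0.43)²
n = (9.607)²
n ≈ 92.29
Round up to the next whole number: n = 93 pairs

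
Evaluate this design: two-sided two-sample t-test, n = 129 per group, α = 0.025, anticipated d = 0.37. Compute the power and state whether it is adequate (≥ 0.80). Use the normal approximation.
Power ≈ 0.77; the study is underpowered (power < 0.80)

Power calculation (two-sample t-test, normal approximation):
z_β = d · √(n/2) - z_{α/2}
z_β = 0.37 · √(129/2) - 2.241
z_β = 0.37 · 8.031 - 2.241
z_β = 0.730

Power = Φ(z_β) = Φ(0.730) ≈ 0.767

Effect size d = 0.37 is small by Cohen's convention (0.2/0.5/0.8).

Threshold: power ≥ 0.80 is conventionally adequate.
Power ≈ 0.77 → the study is underpowered (power < 0.80).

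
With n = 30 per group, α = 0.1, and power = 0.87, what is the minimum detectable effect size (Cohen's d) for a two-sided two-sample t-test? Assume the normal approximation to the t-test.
d ≈ 0.72

Minimum detectable effect (two-sample t-test, normal approximation):
d = (z_{α/2} + z_β) / √(n/2)
d = (1.645 + 1.126) / √(30/2)
d = 2.771 / 3.873
d ≈ 0.72

By Cohen's convention (0.2 small / 0.5 medium / 0.8 large): medium effect.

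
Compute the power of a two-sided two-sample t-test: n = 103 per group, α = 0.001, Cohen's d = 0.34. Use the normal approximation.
Power ≈ 0.20

Power calculation (two-sample t-test, normal approximation):
z_β = d · √(n/2) - z_{α/2}
z_β = 0.34 · √(103/2) - 3.291
z_β = 0.34 · 7.176 - 3.291
z_β = -0.851

Power = Φ(z_β) = Φ(-0.851) ≈ 0.198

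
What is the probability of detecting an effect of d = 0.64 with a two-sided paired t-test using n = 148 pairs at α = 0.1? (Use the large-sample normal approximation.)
Power ≈ 1.00

Power calculation (paired t-test, normal approximation):
z_β = d · √n - z_{α/2}
z_β = 0.64 · √148 - 1.645
z_β = 0.64 · 12.166 - 1.645
z_β = 6.141

Power = Φ(z_β) = Φ(6.141) ≈ 1.000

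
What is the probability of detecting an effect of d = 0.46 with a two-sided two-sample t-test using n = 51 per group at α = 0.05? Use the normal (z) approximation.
Power ≈ 0.64

Power calculation (two-sample t-test, normal approximation):
z_β = d · √(n/2) - z_{α/2}
z_β = 0.46 · √(51/2) - 1.960
z_β = 0.46 · 5.050 - 1.960
z_β = 0.363

Power = Φ(z_β) = Φ(0.363) ≈ 0.642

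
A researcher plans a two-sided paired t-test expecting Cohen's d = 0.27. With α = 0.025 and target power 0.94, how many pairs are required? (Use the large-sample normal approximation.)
n = 198 pairs

Sample size formula (paired t-test, normal approximation):
n = ((z_{α/2} + z_β) / d)²

z_{α/2} = 2.241 (for α = 0.025, two-sided)
z_β = 1.555 (for power = 0.94)
d = 0.27

n = ((2.241 + 1.555) / 0.27)²
n = (14.059)²
n ≈ 197.66
Round up to the next whole number: n = 198 pairs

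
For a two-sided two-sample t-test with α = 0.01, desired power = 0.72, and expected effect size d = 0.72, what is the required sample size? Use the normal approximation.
n = 39 per group

Sample size formula (two-sample t-test, normal approximation):
n = 2 · ((z_{α/2} + z_β) / d)²

z_{α/2} = 2.576 (for α = 0.01, two-sided)
z_β = 0.583 (for power = 0.72)
d = 0.72

n = 2 · ((2.576 + 0.583) / 0.72)²
n = 2 · (4.388)²
n ≈ 38.51
Round up to the next whole number: n = 39 per group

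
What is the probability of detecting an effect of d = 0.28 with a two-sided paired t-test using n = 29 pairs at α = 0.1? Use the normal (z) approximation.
Power ≈ 0.45

Power calculation (paired t-test, normal approximation):
z_β = d · √n - z_{α/2}
z_β = 0.28 · √29 - 1.645
z_β = 0.28 · 5.385 - 1.645
z_β = -0.137

Power = Φ(z_β) = Φ(-0.137) ≈ 0.446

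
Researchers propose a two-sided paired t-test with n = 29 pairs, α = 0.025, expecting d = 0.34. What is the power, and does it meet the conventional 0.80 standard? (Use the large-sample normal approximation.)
Power ≈ 0.34; the study is underpowered (power < 0.80)

Power calculation (paired t-test, normal approximation):
z_β = d · √n - z_{α/2}
z_β = 0.34 · √29 - 2.241
z_β = 0.34 · 5.385 - 2.241
z_β = -0.410

Power = Φ(z_β) = Φ(-0.410) ≈ 0.341

Effect size d = 0.34 is small by Cohen's convention (0.2/0.5/0.8).

Threshold: power ≥ 0.80 is conventionally adequate.
Power ≈ 0.34 → the study is underpowered (power < 0.80).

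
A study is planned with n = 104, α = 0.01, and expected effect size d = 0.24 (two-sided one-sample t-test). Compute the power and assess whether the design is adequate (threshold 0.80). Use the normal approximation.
Power ≈ 0.45; the study is underpowered (power < 0.80)

Power calculation (one-sample t-test, normal approximation):
z_β = d · √n - z_{α/2}
z_β = 0.24 · √104 - 2.576
z_β = 0.24 · 10.198 - 2.576
z_β = -0.128

Power = Φ(z_β) = Φ(-0.128) ≈ 0.449

Effect size d = 0.24 is small by Cohen's convention (0.2/0.5/0.8).

Threshold: power ≥ 0.80 is conventionally adequate.
Power ≈ 0.45 → the study is underpowered (power < 0.80).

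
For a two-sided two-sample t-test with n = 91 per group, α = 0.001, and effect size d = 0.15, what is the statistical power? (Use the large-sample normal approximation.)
Power ≈ 0.01

Power calculation (two-sample t-test, normal approximation):
z_β = d · √(n/2) - z_{α/2}
z_β = 0.15 · √(91/2) - 3.291
z_β = 0.15 · 6.745 - 3.291
z_β = -2.279

Power = Φ(z_β) = Φ(-2.279) ≈ 0.011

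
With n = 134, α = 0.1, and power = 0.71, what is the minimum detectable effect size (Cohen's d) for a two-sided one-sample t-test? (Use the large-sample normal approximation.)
d ≈ 0.19

Minimum detectable effect (one-sample t-test, normal approximation):
d = (z_{α/2} + z_β) / √n
d = (1.645 + 0.553) / √134
d = 2.198 / 11.576
d ≈ 0.19

By Cohen's convention (0.2 small / 0.5 medium / 0.8 large): very small effect.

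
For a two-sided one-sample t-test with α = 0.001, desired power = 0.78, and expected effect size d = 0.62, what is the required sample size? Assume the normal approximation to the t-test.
n = 43

Sample size formula (one-sample t-test, normal approximation):
n = ((z_{α/2} + z_β) / d)²

z_{α/2} = 3.291 (for α = 0.001, two-sided)
z_β = 0.772 (for power = 0.78)
d = 0.62

n = ((3.291 + 0.772) / 0.62)²
n = (6.553)²
n ≈ 42.94
Round up to the next whole number: n = 43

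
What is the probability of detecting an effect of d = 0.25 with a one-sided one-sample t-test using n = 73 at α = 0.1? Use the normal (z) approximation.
Power ≈ 0.80

Power calculation (one-sample t-test, normal approximation):
z_β = d · √n - z_α
z_β = 0.25 · √73 - 1.282
z_β = 0.25 · 8.544 - 1.282
z_β = 0.854

Power = Φ(z_β) = Φ(0.854) ≈ 0.804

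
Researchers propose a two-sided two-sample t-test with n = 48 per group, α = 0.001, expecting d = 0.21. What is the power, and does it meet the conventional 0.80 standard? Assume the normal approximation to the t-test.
Power ≈ 0.01; the study is underpowered (power < 0.80)

Power calculation (two-sample t-test, normal approximation):
z_β = d · √(n/2) - z_{α/2}
z_β = 0.21 · √(48/2) - 3.291
z_β = 0.21 · 4.899 - 3.291
z_β = -2.262

Power = Φ(z_β) = Φ(-2.262) ≈ 0.012

Effect size d = 0.21 is small by Cohen's convention (0.2/0.5/0.8).

Threshold: power ≥ 0.80 is conventionally adequate.
Power ≈ 0.01 → the study is underpowered (power < 0.80).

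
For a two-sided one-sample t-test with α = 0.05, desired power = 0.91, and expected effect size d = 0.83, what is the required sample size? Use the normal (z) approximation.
n = 16

Sample size formula (one-sample t-test, normal approximation):
n = ((z_{α/2} + z_β) / d)²

z_{α/2} = 1.960 (for α = 0.05, two-sided)
z_β = 1.341 (for power = 0.91)
d = 0.83

n = ((1.960 + 1.341) / 0.83)²
n = (3.977)²
n ≈ 15.82
Round up to the next whole number: n = 16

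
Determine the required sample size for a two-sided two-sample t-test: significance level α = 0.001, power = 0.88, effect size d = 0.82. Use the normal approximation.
n = 60 per group

Sample size formula (two-sample t-test, normal approximation):
n = 2 · ((z_{α/2} + z_β) / d)²

z_{α/2} = 3.291 (for α = 0.001, two-sided)
z_β = 1.175 (for power = 0.88)
d = 0.82

n = 2 · ((3.291 + 1.175) / 0.82)²
n = 2 · (5.446)²
n ≈ 59.32
Round up to the next whole number: n = 60 per group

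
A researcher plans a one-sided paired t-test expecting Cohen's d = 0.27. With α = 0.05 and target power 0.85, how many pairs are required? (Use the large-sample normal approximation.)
n = 99 pairs

Sample size formula (paired t-test, normal approximation):
n = ((z_α + z_β) / d)²

z_α = 1.645 (for α = 0.05, one-sided)
z_β = 1.036 (for power = 0.85)
d = 0.27

n = ((1.645 + 1.036) / 0.27)²
n = (9.930)²
n ≈ 98.60
Round up to the next whole number: n = 99 pairs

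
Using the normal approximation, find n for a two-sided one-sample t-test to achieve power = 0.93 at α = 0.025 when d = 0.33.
n = 127

Sample size formula (one-sample t-test, normal approximation):
n = ((z_{α/2} + z_β) / d)²

z_{α/2} = 2.241 (for α = 0.025, two-sided)
z_β = 1.476 (for power = 0.93)
d = 0.33

n = ((2.241 + 1.476) / 0.33)²
n = (11.264)²
n ≈ 126.88
Round up to the next whole number: n = 127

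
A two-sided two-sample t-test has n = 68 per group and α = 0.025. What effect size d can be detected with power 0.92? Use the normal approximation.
d ≈ 0.63

Minimum detectable effect (two-sample t-test, normal approximation):
d = (z_{α/2} + z_β) / √(n/2)
d = (2.241 + 1.405) / √(68/2)
d = 3.646 / 5.831
d ≈ 0.63

By Cohen's convention (0.2 small / 0.5 medium / 0.8 large): medium effect.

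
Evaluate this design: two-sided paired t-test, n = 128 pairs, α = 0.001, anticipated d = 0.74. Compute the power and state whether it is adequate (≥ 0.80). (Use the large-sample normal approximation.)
Power ≈ 1.00; the study is adequately powered (power ≥ 0.80)

Power calculation (paired t-test, normal approximation):
z_β = d · √n - z_{α/2}
z_β = 0.74 · √128 - 3.291
z_β = 0.74 · 11.314 - 3.291
z_β = 5.082

Power = Φ(z_β) = Φ(5.082) ≈ 1.000

Effect size d = 0.74 is medium by Cohen's convention (0.2/0.5/0.8).

Threshold: power ≥ 0.80 is conventionally adequate.
Power ≈ 1.00 → the study is adequately powered (power ≥ 0.80).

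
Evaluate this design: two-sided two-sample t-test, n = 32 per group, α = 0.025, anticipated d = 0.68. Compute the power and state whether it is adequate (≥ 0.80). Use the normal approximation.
Power ≈ 0.68; the study is underpowered (power < 0.80)

Power calculation (two-sample t-test, normal approximation):
z_β = d · √(n/2) - z_{α/2}
z_β = 0.68 · √(32/2) - 2.241
z_β = 0.68 · 4.000 - 2.241
z_β = 0.479

Power = Φ(z_β) = Φ(0.479) ≈ 0.684

Effect size d = 0.68 is medium by Cohen's convention (0.2/0.5/0.8).

Threshold: power ≥ 0.80 is conventionally adequate.
Power ≈ 0.68 → the study is underpowered (power < 0.80).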